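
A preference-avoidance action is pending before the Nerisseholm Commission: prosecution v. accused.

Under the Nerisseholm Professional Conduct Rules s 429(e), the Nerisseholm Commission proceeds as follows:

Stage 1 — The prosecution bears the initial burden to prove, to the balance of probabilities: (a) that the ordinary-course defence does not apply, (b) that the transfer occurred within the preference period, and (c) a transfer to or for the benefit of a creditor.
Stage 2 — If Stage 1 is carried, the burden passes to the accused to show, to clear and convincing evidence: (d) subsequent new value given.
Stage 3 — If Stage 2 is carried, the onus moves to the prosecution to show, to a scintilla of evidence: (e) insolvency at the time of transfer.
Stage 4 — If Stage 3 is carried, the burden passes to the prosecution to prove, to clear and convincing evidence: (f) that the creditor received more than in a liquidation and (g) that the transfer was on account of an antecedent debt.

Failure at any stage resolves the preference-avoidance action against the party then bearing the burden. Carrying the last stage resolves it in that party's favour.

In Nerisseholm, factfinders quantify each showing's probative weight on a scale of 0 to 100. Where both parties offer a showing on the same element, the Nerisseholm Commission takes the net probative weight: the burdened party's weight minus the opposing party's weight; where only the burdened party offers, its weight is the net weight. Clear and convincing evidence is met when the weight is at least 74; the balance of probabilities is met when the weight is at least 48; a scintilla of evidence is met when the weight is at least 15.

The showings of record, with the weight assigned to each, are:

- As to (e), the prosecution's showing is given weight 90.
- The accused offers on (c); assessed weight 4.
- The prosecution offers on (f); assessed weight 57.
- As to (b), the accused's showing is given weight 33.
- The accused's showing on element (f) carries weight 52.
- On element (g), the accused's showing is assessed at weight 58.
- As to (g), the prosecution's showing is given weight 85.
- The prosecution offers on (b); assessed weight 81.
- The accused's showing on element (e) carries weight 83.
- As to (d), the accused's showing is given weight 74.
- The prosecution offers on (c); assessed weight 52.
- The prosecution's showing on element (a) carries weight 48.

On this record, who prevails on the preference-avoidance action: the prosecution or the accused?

accused

Stage 1 (prosecution, the balance of probabilities, weight is at least 48): (a) 48 ≥ 48 — meets; (b) net 81−33=48 ≥ 48 — meets; (c) net 52−4=48 ≥ 48 — meets.
  Stage 1 is satisfied; the onus moves to the accused.
Stage 2 (accused, clear and convincing evidence, weight is at least 74): (d) 74 ≥ 74 — meets.
  The accused carries Stage 2; the prosecution now bears the burden.
Stage 3 (prosecution, a scintilla of evidence, weight is at least 15): (e) net 90−83=7 < 15 — fails.
  The prosecution does not carry Stage 3.
The accused prevails.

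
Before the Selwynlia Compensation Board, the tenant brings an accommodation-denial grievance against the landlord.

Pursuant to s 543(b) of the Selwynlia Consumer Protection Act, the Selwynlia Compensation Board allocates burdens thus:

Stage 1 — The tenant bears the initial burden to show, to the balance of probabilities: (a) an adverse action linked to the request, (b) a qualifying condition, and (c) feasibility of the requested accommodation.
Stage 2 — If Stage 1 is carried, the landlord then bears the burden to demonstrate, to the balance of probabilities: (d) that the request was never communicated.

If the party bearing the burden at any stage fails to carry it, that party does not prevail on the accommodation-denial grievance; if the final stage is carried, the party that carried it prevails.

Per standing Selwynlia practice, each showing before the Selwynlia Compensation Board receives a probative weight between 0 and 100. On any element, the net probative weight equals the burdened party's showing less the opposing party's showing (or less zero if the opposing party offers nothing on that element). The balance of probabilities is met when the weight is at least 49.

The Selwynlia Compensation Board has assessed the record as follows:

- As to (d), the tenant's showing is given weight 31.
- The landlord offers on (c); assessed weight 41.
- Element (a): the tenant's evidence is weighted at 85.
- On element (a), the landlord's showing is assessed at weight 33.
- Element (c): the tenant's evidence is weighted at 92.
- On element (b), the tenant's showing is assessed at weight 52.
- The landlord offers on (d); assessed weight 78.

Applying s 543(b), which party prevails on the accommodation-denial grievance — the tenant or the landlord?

At Stage 1 the tenant must meet the balance of probabilities (weight is at least 49): on (a) the weight is 85 less the opposing 33 gives net 52, which does reach 49, so (a) meets the standard; on (b) the weight is 52, ≥ 49, so (b) meets the standard; on (c) the weight is 92 less the opposing 41 gives net 51, which does reach 49, so (c) meets the standard.
  All elements met. The burden passes to the landlord.
At Stage 2 the landlord must meet the balance of probabilities (weight is at least 49): on (d) the weight is 78 less the opposing 31 gives net 47, < 49, so (d) does not meet the standard.
  Stage 2 not carried; the landlord fails its burden.
The analysis ends at Stage 2; the tenant prevails.

tenant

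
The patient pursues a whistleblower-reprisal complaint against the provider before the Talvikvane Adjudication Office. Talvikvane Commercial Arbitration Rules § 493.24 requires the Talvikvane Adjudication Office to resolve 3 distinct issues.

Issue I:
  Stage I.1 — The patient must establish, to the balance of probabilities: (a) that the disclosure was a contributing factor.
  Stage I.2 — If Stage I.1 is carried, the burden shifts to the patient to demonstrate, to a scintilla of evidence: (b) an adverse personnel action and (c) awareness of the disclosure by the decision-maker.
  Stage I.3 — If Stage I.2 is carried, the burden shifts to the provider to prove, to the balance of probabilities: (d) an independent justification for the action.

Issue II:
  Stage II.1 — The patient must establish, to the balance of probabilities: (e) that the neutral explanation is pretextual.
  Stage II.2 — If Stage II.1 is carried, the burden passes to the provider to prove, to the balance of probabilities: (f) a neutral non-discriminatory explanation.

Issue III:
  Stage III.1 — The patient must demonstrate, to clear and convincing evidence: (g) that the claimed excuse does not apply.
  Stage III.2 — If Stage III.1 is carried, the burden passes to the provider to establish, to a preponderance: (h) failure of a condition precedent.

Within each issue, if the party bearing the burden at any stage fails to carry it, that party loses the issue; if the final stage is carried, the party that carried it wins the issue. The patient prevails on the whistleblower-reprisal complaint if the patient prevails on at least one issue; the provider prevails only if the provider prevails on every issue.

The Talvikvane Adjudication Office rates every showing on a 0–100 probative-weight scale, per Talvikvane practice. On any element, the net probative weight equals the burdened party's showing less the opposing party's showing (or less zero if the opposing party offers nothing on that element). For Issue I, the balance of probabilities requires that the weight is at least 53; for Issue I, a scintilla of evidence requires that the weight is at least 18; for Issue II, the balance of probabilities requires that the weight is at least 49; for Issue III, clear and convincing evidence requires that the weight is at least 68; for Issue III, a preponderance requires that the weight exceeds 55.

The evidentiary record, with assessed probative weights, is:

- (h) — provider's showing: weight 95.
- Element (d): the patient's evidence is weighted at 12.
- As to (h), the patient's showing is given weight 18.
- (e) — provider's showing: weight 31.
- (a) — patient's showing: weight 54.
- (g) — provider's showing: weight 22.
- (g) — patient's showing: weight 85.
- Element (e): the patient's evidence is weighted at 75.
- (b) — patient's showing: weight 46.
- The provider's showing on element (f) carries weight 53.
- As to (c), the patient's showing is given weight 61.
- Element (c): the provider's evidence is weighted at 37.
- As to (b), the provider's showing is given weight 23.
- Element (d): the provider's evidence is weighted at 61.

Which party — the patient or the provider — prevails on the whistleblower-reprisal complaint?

patient

— Issue I —
At Stage I.1 the patient must meet the balance of probabilities (weight is at least 53): on (a) the weight is 54, which does reach 53, so (a) meets the standard.
  Stage I.1 is satisfied; the patient continues to bear the burden.
At Stage I.2 the patient must meet a scintilla of evidence (weight is at least 18): on (b) the weight is 46 less the opposing 23 gives net 23, ≥ 18, so (b) meets the standard; on (c) the weight is 61 less the opposing 37 gives net 24, ≥ 18, so (c) meets the standard.
  All elements met. The burden passes to the provider.
At Stage I.3 the provider must meet the balance of probabilities (weight is at least 53): on (d) the weight is 61 less the opposing 12 gives net 49, < 53, so (d) does not meet the standard.
  Stage I.3 not carried; the provider fails its burden.
The analysis ends at Stage I.3; the patient prevails on this issue.
— Issue II —
At Stage II.1 the patient must meet the balance of probabilities (weight is at least 49): on (e) the weight is 75 less the opposing 31 gives net 44, which does not reach 49, so (e) does not meet the standard.
  Stage II.1 not carried; the patient fails its burden.
The analysis ends at Stage II.1; the provider prevails on this issue.
— Issue III —
At Stage III.1 the patient must meet clear and convincing evidence (weight is at least 68): on (g) the weight is 85 less the opposing 22 gives net 63, < 68, so (g) does not meet the standard.
  Not every element is met, so the patient fails to carry Stage III.1.
The provider prevails on this issue.
Per-issue: Issue I → patient; Issue II → provider; Issue III → provider. The patient must prevail on at least one issue; overall, the patient prevails.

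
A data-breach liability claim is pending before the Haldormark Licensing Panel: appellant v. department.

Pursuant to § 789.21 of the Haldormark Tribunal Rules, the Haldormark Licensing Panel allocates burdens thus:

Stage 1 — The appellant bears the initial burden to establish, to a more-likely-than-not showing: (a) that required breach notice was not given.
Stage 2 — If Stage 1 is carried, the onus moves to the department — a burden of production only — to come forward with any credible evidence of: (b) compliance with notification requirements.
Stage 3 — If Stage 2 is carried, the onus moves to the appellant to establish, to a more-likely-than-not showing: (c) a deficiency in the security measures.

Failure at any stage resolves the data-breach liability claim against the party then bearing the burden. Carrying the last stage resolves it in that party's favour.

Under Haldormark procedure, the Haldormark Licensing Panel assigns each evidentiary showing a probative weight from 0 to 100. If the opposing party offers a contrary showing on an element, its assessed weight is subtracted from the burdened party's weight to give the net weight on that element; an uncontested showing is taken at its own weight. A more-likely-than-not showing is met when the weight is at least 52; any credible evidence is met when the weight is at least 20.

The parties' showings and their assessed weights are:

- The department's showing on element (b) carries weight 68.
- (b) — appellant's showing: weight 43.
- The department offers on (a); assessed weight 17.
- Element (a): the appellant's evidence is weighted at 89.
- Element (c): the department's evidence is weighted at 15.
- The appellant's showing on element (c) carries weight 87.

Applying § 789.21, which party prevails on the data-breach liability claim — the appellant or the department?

appellant

Stage 1 — burden on appellant; standard: a more-likely-than-not showing (weight is at least 52).
    (a): 89 − 17 = 72 ≥ 52 [met]
  The appellant carries Stage 1; the department now bears the burden.
Stage 2 — burden on department; standard: any credible evidence (weight is at least 20).
    (b): 68 − 43 = 25 ≥ 20 [met]
  All elements met. The burden passes to the appellant.
Stage 3 — burden on appellant; standard: a more-likely-than-not showing (weight is at least 52).
    (c): 87 − 15 = 72 ≥ 52 [met]
  Stage 3 carried; the final stage is satisfied.
Every stage carried; the appellant prevails.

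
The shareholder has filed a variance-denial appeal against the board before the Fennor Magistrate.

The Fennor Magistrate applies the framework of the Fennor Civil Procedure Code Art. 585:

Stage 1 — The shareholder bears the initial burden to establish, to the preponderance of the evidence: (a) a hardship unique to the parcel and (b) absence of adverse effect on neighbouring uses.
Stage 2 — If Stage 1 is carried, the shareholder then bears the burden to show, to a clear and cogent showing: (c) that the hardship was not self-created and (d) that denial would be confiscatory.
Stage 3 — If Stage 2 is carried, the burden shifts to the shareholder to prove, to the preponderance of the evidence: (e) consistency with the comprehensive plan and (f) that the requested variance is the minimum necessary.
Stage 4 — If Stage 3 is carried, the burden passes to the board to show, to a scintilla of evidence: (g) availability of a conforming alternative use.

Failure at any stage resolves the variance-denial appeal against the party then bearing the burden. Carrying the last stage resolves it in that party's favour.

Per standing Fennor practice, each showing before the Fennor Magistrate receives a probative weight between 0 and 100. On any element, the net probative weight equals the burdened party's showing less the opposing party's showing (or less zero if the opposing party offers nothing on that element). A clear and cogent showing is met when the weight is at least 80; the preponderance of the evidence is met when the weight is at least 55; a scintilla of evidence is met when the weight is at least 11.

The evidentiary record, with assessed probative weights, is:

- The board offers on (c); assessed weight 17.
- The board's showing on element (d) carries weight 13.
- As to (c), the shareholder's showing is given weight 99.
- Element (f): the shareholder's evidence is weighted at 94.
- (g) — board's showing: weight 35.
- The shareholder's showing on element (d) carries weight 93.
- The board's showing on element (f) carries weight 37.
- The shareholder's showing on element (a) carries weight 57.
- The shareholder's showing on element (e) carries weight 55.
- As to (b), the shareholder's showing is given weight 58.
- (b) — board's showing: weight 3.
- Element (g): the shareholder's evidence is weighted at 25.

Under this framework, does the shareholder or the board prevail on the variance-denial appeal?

shareholder

Stage 1 — burden on shareholder; standard: the preponderance of the evidence (weight is at least 55).
    (a): 57 ≥ 55 [met]
    (b): 58 − 3 = 55 ≥ 55 [met]
  Stage 1 is satisfied; the shareholder continues to bear the burden.
Stage 2 — burden on shareholder; standard: a clear and cogent showing (weight is at least 80).
    (c): 99 − 17 = 82 ≥ 80 [met]
    (d): 93 − 13 = 80 ≥ 80 [met]
  All elements met. The shareholder retains the burden for Stage 3.
Stage 3 — burden on shareholder; standard: the preponderance of the evidence (weight is at least 55).
    (e): 55 ≥ 55 [met]
    (f): 94 − 37 = 57 ≥ 55 [met]
  Stage 3 carried; the burden shifts to the board.
Stage 4 — burden on board; standard: a scintilla of evidence (weight is at least 11).
    (g): 35 − 25 = 10 < 11 [not met]
  Stage 4 not carried; the board fails its burden.
The shareholder prevails.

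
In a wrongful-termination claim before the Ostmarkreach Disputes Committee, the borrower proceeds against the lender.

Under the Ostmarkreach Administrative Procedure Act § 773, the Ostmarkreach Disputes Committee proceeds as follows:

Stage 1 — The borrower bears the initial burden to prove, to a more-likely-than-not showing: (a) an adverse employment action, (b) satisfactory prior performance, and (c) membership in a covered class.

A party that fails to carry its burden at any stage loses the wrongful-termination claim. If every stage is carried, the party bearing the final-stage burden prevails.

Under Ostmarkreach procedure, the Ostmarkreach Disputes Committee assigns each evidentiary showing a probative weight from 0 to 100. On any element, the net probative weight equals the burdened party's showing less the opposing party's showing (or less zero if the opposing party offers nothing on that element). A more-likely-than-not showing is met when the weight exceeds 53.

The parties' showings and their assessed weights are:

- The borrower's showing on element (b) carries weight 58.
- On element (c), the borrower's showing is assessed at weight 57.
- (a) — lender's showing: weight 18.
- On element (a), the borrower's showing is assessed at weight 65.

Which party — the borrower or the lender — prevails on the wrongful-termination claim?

Stage 1 (borrower, a more-likely-than-not showing, weight exceeds 53): (a) net 65−18=47 ≤ 53 — fails; (b) 58 > 53 — meets; (c) 57 > 53 — meets.
  Not every element is met, so the borrower fails to carry Stage 1.
The analysis ends at Stage 1; the lender prevails.

lender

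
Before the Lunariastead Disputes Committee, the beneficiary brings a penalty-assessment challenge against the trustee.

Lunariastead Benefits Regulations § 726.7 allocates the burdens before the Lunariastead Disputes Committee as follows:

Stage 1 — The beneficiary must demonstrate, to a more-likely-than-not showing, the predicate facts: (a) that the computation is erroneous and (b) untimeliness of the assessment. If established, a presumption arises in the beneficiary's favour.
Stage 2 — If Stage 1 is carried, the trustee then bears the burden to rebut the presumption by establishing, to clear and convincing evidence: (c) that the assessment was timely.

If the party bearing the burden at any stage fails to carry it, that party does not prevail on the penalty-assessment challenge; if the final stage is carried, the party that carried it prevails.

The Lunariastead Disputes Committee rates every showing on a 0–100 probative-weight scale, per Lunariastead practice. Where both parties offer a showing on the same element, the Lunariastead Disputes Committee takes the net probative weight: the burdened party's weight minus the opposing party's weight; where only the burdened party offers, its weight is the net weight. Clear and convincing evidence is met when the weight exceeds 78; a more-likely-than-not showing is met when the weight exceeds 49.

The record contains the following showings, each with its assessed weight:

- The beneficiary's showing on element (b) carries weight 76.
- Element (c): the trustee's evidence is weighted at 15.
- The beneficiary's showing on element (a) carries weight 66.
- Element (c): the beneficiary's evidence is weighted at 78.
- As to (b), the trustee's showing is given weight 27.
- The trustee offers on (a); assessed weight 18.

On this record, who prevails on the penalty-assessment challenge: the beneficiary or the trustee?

At Stage 1 the beneficiary must meet a more-likely-than-not showing (weight exceeds 49): on (a) the weight is 66 less the opposing 18 gives net 48, which does not exceed 49, so (a) does not meet the standard; on (b) the weight is 76 less the opposing 27 gives net 49, ≤ 49, so (b) does not meet the standard.
  Stage 1 not carried; the beneficiary fails its burden.
So the trustee prevails.

trustee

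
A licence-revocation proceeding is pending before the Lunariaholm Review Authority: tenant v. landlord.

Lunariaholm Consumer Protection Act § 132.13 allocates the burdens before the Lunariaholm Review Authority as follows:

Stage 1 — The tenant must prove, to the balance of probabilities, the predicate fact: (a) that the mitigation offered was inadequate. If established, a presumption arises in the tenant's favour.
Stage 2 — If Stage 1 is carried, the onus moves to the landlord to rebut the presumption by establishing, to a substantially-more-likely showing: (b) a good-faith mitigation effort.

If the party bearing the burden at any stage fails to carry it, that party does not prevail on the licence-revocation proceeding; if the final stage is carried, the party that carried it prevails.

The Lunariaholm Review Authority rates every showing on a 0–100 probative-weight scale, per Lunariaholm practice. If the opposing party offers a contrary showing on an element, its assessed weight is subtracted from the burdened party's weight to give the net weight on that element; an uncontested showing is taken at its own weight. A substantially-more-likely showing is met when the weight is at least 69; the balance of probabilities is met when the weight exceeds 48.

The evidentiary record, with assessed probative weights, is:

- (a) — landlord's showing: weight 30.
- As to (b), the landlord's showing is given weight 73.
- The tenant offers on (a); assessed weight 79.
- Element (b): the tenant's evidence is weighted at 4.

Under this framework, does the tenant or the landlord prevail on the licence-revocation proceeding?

Stage 1 — burden on tenant; standard: the balance of probabilities (weight exceeds 48).
    (a): 79 − 30 = 49 > 48 [met]
  The tenant carries Stage 1; the landlord now bears the burden.
Stage 2 — burden on landlord; standard: a substantially-more-likely showing (weight is at least 69).
    (b): 73 − 4 = 69 ≥ 69 [met]
  All elements met at the final stage.
With every stage satisfied, the landlord prevails.

landlord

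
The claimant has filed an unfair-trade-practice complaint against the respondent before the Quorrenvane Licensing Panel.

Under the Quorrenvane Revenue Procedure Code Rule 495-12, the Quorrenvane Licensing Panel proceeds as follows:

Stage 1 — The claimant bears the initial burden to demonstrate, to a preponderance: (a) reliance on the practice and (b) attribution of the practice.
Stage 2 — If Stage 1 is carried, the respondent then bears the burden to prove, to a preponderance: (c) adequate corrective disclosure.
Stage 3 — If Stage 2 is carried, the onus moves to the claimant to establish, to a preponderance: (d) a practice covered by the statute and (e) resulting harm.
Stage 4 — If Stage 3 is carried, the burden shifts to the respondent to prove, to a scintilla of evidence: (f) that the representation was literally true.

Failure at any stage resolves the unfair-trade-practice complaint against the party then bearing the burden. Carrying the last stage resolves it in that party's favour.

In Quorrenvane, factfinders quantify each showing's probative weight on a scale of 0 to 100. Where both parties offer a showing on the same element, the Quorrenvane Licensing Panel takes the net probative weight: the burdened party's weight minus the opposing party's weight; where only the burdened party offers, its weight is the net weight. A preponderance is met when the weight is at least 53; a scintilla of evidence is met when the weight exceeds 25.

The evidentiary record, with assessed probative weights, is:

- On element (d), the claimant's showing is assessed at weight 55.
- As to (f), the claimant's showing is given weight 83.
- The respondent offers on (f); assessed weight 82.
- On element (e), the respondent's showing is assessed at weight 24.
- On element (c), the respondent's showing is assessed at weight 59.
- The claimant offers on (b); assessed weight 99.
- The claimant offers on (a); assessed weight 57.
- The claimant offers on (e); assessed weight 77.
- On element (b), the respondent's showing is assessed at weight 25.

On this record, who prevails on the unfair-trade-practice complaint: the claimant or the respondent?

claimant

At Stage 1 the claimant must meet a preponderance (weight is at least 53): on (a) the weight is 57, which does reach 53, so (a) meets the standard; on (b) the weight is 99 less the opposing 25 gives net 74, which does reach 53, so (b) meets the standard.
  Stage 1 carried; the burden shifts to the respondent.
At Stage 2 the respondent must meet a preponderance (weight is at least 53): on (c) the weight is 59, ≥ 53, so (c) meets the standard.
  All elements met. The burden passes to the claimant.
At Stage 3 the claimant must meet a preponderance (weight is at least 53): on (d) the weight is 55, ≥ 53, so (d) meets the standard; on (e) the weight is 77 less the opposing 24 gives net 53, ≥ 53, so (e) meets the standard.
  Stage 3 is satisfied; the onus moves to the respondent.
At Stage 4 the respondent must meet a scintilla of evidence (weight exceeds 25): on (f) the weight is 82 less the opposing 83 gives net -1, ≤ 25, so (f) does not meet the standard.
  The respondent does not carry Stage 4.
The analysis ends at Stage 4; the claimant prevails.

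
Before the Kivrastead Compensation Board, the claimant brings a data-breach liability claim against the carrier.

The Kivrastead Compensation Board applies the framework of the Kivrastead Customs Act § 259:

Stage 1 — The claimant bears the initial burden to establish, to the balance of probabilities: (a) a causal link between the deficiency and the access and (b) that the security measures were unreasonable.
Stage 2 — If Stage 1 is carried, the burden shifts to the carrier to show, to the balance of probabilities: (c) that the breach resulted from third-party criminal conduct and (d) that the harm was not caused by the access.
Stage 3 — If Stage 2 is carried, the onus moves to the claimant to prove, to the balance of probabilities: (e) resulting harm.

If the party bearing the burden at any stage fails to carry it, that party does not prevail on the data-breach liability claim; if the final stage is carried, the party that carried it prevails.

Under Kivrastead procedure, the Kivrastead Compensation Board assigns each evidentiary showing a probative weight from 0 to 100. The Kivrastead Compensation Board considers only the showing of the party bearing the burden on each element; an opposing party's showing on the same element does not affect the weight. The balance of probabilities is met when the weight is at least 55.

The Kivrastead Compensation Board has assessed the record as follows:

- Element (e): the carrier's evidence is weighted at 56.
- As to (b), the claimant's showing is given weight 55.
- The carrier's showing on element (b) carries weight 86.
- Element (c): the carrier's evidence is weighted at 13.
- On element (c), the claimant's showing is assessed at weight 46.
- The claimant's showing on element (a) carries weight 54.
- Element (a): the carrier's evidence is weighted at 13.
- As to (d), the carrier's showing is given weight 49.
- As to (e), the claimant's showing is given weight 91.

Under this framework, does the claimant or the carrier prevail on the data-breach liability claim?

carrier

Stage 1 — burden on claimant; standard: the balance of probabilities (weight is at least 55).
    (a): 54 (carrier's 13 disregarded) < 55 [not met]
    (b): 55 (carrier's 86 disregarded) ≥ 55 [met]
  Not every element is met, so the claimant fails to carry Stage 1.
The analysis ends at Stage 1; the carrier prevails.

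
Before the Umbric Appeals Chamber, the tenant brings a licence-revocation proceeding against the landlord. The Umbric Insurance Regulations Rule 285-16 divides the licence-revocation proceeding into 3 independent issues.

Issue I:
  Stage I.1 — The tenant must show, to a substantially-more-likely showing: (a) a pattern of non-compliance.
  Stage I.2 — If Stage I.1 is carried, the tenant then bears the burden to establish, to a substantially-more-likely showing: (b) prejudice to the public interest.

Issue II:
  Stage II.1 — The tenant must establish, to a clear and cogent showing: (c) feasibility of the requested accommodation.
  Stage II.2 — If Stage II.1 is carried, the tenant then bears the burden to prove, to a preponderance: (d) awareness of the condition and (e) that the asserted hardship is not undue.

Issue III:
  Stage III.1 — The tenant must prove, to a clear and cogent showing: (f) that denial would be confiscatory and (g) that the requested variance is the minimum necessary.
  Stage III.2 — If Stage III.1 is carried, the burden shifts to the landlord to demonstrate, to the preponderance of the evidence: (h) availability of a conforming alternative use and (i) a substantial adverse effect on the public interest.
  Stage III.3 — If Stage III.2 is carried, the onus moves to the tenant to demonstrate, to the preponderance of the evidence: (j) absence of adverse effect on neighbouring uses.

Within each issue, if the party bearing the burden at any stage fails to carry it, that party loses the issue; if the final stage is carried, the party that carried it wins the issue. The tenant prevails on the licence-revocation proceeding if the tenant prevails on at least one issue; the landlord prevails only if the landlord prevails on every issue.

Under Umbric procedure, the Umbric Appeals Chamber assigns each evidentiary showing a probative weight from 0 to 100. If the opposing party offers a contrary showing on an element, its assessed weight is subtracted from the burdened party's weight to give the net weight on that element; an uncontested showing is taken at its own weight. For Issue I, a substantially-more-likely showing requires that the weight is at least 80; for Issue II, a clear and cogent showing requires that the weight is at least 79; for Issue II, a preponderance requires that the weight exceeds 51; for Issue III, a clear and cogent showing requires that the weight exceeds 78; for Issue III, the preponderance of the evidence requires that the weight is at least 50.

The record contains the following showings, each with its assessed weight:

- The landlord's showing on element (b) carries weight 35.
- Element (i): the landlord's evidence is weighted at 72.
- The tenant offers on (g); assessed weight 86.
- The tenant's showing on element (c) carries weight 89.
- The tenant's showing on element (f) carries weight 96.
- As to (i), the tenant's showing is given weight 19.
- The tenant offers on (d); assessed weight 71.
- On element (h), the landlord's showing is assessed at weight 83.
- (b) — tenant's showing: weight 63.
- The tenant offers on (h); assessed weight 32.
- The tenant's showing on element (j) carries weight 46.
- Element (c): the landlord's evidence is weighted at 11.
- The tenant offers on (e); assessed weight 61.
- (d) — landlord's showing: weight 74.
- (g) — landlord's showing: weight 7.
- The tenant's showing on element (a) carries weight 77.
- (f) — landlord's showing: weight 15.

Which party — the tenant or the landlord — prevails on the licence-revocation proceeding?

— Issue I —
At Stage I.1 the tenant must meet a substantially-more-likely showing (weight is at least 80): on (a) the weight is 77, which does not reach 80, so (a) does not meet the standard.
  The tenant does not carry Stage I.1.
So the landlord prevails on this issue.
— Issue II —
Stage II.1 (tenant, a clear and cogent showing, weight is at least 79): (c) net 89−11=78 < 79 — fails.
  The tenant does not carry Stage II.1.
The analysis ends at Stage II.1; the landlord prevails on this issue.
— Issue III —
Stage III.1 — burden on tenant; standard: a clear and cogent showing (weight exceeds 78).
    (f): 96 − 15 = 81 > 78 [met]
    (g): 86 − 7 = 79 > 78 [met]
  The tenant carries Stage III.1; the landlord now bears the burden.
Stage III.2 — burden on landlord; standard: the preponderance of the evidence (weight is at least 50).
    (h): 83 − 32 = 51 ≥ 50 [met]
    (i): 72 − 19 = 53 ≥ 50 [met]
  Stage III.2 is satisfied; the onus moves to the tenant.
Stage III.3 — burden on tenant; standard: the preponderance of the evidence (weight is at least 50).
    (j): 46 < 50 [not met]
  The tenant does not carry Stage III.3.
The analysis ends at Stage III.3; the landlord prevails on this issue.
Per-issue: Issue I → landlord; Issue II → landlord; Issue III → landlord. The tenant must prevail on at least one issue; overall, the landlord prevails.

landlord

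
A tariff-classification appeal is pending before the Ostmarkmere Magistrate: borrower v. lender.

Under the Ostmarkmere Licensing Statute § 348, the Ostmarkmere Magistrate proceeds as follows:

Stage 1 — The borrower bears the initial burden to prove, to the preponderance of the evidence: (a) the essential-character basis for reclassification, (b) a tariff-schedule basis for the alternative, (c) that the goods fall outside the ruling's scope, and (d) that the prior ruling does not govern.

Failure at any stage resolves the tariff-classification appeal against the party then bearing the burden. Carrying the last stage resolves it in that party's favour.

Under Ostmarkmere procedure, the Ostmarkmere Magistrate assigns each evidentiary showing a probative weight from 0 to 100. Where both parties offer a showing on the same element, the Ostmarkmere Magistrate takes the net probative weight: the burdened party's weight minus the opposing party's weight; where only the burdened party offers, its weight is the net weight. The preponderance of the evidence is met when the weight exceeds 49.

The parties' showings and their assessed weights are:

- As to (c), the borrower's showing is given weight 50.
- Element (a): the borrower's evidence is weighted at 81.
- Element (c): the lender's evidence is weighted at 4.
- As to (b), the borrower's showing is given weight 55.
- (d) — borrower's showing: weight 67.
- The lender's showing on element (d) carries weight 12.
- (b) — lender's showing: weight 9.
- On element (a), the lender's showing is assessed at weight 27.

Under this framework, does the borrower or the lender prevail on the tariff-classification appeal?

lender

Stage 1 — burden on borrower; standard: the preponderance of the evidence (weight exceeds 49).
    (a): 81 − 27 = 54 > 49 [met]
    (b): 55 − 9 = 46 ≤ 49 [not met]
    (c): 50 − 4 = 46 ≤ 49 [not met]
    (d): 67 − 12 = 55 > 49 [met]
  Not every element is met, so the borrower fails to carry Stage 1.
So the lender prevails.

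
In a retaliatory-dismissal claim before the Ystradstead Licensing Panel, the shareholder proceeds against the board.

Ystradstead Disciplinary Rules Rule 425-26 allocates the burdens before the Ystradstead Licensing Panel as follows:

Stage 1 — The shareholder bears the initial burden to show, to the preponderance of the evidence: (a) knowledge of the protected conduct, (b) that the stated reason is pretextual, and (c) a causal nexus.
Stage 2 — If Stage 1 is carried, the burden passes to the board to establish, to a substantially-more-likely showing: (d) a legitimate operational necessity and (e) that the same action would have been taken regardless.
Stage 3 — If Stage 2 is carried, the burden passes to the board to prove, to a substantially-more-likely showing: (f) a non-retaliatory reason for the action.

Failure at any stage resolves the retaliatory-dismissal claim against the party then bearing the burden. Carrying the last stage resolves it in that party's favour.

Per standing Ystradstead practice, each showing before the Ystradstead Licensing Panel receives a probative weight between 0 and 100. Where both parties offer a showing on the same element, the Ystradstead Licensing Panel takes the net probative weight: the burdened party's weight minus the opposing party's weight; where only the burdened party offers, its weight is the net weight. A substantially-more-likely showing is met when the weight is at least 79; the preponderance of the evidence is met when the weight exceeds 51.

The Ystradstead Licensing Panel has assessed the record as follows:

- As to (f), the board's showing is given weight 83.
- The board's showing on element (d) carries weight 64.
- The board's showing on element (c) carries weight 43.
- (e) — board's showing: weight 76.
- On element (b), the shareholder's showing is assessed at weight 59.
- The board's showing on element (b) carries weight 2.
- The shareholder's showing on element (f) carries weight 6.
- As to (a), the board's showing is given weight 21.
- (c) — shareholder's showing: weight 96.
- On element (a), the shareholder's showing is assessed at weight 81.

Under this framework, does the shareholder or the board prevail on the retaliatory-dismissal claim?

At Stage 1 the shareholder must meet the preponderance of the evidence (weight exceeds 51): on (a) the weight is 81 less the opposing 21 gives net 60, > 51, so (a) meets the standard; on (b) the weight is 59 less the opposing 2 gives net 57, > 51, so (b) meets the standard; on (c) the weight is 96 less the opposing 43 gives net 53, which does exceed 51, so (c) meets the standard.
  Stage 1 carried; the burden shifts to the board.
At Stage 2 the board must meet a substantially-more-likely showing (weight is at least 79): on (d) the weight is 64, which does not reach 79, so (d) does not meet the standard; on (e) the weight is 76, which does not reach 79, so (e) does not meet the standard.
  Not every element is met, so the board fails to carry Stage 2.
So the shareholder prevails.

shareholder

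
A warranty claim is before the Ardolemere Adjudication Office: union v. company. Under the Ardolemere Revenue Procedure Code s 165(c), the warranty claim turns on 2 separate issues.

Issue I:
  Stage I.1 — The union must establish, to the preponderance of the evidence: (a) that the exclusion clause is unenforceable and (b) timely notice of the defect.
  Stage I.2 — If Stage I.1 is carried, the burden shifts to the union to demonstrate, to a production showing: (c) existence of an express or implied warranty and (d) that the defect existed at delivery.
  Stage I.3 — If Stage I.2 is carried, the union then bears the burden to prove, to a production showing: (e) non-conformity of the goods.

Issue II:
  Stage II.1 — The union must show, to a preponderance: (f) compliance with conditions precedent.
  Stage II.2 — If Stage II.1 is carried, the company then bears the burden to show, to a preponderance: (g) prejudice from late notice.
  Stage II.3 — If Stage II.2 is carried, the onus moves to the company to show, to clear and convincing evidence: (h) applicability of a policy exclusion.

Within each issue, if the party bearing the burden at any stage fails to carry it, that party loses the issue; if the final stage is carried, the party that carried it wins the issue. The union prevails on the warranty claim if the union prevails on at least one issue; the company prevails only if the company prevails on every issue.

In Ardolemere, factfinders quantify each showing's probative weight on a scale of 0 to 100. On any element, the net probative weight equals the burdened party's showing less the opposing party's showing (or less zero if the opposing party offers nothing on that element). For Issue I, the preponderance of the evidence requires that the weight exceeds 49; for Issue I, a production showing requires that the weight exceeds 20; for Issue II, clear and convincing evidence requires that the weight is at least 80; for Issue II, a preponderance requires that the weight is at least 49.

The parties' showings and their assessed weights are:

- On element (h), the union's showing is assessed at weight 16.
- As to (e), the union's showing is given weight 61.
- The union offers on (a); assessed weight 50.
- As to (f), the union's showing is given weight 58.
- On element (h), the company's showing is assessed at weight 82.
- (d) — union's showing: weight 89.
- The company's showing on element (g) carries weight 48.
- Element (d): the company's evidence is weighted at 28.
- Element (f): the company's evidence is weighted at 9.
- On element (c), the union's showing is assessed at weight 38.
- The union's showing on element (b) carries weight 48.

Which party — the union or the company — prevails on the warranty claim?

union

— Issue I —
At Stage I.1 the union must meet the preponderance of the evidence (weight exceeds 49): on (a) the weight is 50, > 49, so (a) meets the standard; on (b) the weight is 48, ≤ 49, so (b) does not meet the standard.
  The union does not carry Stage I.1.
The company prevails on this issue.
— Issue II —
Stage II.1 — burden on union; standard: a preponderance (weight is at least 49).
    (f): 58 − 9 = 49 ≥ 49 [met]
  All elements met. The burden passes to the company.
Stage II.2 — burden on company; standard: a preponderance (weight is at least 49).
    (g): 48 < 49 [not met]
  Not every element is met, so the company fails to carry Stage II.2.
The analysis ends at Stage II.2; the union prevails on this issue.
Per-issue: Issue I → company; Issue II → union. The union must prevail on at least one issue; overall, the union prevails.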